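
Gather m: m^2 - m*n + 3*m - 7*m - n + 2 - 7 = m^2 + m*(-n - 4) - n - 5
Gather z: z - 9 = z - 9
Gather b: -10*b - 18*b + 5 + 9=14 - 28*b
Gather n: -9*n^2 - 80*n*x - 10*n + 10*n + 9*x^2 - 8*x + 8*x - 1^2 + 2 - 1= -9*n^2 - 80*n*x + 9*x^2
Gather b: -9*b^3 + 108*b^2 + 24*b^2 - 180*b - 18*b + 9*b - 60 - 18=-9*b^3 + 132*b^2 - 189*b - 78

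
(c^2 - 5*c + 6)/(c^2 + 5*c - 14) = (c - 3)/(c + 7)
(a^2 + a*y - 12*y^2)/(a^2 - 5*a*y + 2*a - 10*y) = (a^2 + a*y - 12*y^2)/(a^2 - 5*a*y + 2*a - 10*y)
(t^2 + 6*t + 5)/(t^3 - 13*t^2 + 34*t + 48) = (t + 5)/(t^2 - 14*t + 48)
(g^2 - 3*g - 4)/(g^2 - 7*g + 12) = (g + 1)/(g - 3)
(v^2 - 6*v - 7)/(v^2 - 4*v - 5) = (v - 7)/(v - 5)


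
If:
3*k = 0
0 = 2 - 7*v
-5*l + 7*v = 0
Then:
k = 0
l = 2/5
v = 2/7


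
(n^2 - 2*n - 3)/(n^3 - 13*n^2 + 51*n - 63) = (n + 1)/(n^2 - 10*n + 21)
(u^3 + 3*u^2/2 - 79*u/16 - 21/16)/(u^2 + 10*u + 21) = (16*u^2 - 24*u - 7)/(16*(u + 7))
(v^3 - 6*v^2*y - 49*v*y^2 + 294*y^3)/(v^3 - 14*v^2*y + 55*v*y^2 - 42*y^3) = (-v - 7*y)/(-v + y)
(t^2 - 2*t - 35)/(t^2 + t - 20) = (t - 7)/(t - 4)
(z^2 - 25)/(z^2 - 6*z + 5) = (z + 5)/(z - 1)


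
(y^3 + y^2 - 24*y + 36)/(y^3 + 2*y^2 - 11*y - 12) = (y^2 + 4*y - 12)/(y^2 + 5*y + 4)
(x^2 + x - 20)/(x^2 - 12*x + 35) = (x^2 + x - 20)/(x^2 - 12*x + 35)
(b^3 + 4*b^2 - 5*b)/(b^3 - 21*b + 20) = b/(b - 4)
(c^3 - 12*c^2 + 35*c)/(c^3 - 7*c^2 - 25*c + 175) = c/(c + 5)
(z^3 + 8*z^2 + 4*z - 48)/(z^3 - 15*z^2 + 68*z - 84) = (z^2 + 10*z + 24)/(z^2 - 13*z + 42)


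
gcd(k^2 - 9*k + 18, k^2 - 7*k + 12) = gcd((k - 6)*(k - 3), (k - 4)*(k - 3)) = k - 3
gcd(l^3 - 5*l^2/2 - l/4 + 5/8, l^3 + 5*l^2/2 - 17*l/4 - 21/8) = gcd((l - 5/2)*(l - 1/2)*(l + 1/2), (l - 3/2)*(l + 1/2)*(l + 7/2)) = l + 1/2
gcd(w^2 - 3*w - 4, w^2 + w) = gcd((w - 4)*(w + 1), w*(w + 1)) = w + 1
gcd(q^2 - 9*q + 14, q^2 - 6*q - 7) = q - 7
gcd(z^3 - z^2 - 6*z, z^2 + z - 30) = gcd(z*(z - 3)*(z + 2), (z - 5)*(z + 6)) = 1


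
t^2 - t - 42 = (t - 7)*(t + 6)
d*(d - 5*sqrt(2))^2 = d^3 - 10*sqrt(2)*d^2 + 50*d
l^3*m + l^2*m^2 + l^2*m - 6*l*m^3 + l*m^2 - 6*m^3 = (l - 2*m)*(l + 3*m)*(l*m + m)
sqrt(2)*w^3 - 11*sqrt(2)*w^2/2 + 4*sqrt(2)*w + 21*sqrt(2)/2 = (w - 7/2)*(w - 3)*(sqrt(2)*w + sqrt(2))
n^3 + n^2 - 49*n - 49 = (n - 7)*(n + 1)*(n + 7)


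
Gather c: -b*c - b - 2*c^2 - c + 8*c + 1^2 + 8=-b - 2*c^2 + c*(7 - b) + 9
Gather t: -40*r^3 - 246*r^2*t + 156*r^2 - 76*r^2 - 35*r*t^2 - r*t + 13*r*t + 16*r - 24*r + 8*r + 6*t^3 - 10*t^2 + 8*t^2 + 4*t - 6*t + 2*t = -40*r^3 + 80*r^2 + 6*t^3 + t^2*(-35*r - 2) + t*(-246*r^2 + 12*r)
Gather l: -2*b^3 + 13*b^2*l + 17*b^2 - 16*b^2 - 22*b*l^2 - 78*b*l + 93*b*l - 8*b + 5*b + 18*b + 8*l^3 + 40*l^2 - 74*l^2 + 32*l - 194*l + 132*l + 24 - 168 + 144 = -2*b^3 + b^2 + 15*b + 8*l^3 + l^2*(-22*b - 34) + l*(13*b^2 + 15*b - 30)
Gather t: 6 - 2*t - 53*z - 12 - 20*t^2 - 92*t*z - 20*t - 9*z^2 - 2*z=-20*t^2 + t*(-92*z - 22) - 9*z^2 - 55*z - 6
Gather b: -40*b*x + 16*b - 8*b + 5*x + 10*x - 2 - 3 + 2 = b*(8 - 40*x) + 15*x - 3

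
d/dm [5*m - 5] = 5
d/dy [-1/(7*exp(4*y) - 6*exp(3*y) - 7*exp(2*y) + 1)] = (28*exp(2*y) - 18*exp(y) - 14)*exp(2*y)/(7*exp(4*y) - 6*exp(3*y) - 7*exp(2*y) + 1)^2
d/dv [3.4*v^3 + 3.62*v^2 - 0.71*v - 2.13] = 10.2*v^2 + 7.24*v - 0.71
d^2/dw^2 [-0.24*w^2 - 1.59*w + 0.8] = -0.480000000000000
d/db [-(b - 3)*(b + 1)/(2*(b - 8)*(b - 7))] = (13*b^2 - 118*b + 157)/(2*(b^4 - 30*b^3 + 337*b^2 - 1680*b + 3136))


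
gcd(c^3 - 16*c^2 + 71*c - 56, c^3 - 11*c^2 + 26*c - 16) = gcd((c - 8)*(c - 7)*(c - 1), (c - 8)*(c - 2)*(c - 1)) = c^2 - 9*c + 8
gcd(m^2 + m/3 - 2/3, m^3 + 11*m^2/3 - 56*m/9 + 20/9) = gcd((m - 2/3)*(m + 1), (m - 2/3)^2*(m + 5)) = m - 2/3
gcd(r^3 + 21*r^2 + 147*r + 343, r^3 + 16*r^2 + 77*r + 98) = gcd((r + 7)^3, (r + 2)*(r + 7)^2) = r^2 + 14*r + 49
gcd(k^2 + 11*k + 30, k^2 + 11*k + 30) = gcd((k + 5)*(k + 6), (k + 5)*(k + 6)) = k^2 + 11*k + 30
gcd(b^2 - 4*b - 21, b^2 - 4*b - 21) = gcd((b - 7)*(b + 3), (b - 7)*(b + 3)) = b^2 - 4*b - 21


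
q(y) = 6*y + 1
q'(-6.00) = 6.00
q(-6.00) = -35.00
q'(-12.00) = 6.00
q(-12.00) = -71.00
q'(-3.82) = 6.00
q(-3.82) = -21.92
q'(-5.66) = 6.00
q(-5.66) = -32.96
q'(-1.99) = 6.00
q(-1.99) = -10.94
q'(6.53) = 6.00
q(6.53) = 40.18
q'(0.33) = 6.00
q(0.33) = 2.98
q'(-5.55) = 6.00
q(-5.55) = -32.30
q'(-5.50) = 6.00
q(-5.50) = -32.00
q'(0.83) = 6.00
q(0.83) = 5.98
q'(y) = 6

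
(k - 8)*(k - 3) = k^2 - 11*k + 24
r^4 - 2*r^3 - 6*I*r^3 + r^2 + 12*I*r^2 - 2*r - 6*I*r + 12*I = (r - 2)*(r - 6*I)*(r - I)*(r + I)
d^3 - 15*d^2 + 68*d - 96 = (d - 8)*(d - 4)*(d - 3)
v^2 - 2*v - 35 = (v - 7)*(v + 5)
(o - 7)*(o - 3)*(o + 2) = o^3 - 8*o^2 + o + 42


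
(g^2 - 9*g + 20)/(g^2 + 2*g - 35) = (g - 4)/(g + 7)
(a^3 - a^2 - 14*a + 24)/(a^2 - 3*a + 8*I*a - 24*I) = (a^2 + 2*a - 8)/(a + 8*I)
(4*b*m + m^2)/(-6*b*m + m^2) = (-4*b - m)/(6*b - m)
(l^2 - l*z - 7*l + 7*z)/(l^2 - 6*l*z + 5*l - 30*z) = (l^2 - l*z - 7*l + 7*z)/(l^2 - 6*l*z + 5*l - 30*z)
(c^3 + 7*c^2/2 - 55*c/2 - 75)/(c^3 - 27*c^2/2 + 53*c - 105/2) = (2*c^2 + 17*c + 30)/(2*c^2 - 17*c + 21)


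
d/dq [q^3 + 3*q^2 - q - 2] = 3*q^2 + 6*q - 1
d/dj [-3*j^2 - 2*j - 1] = -6*j - 2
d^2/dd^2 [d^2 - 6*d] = 2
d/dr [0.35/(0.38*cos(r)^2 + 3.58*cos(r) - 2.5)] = (0.266*cos(r) + 1.253)*sin(r)/(0.38*cos(r)^2 + 3.58*cos(r) - 2.5)^2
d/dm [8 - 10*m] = -10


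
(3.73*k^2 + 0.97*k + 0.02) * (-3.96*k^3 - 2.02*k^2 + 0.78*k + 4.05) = -14.7708*k^5 - 11.3758*k^4 + 0.8708*k^3 + 15.8227*k^2 + 3.9441*k + 0.081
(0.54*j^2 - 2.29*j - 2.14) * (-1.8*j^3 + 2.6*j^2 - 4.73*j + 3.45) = -0.972*j^5 + 5.526*j^4 - 4.6562*j^3 + 7.1307*j^2 + 2.2217*j - 7.383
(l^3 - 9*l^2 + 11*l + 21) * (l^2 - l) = l^5 - 10*l^4 + 20*l^3 + 10*l^2 - 21*l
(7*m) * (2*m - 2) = 14*m^2 - 14*m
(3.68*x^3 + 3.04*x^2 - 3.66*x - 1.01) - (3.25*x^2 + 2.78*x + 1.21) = 3.68*x^3 - 0.21*x^2 - 6.44*x - 2.22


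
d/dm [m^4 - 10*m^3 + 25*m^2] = 2*m*(2*m^2 - 15*m + 25)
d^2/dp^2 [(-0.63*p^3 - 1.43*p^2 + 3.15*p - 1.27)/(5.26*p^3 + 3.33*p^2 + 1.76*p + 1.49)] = (-5.6843418860808e-14*p^7 - 57.0594279999998*p^6 + 557.911368*p^5 + 48.0753480000001*p^4 - 168.368464*p^3 - 418.635336*p^2 - 87.106416*p - 18.135792)/(145.531576*p^9 + 276.399324*p^8 + 321.06777*p^7 + 345.567057*p^6 + 264.020772*p^5 + 163.275351*p^4 + 92.880506*p^3 + 36.025071*p^2 + 11.722128*p + 3.307949)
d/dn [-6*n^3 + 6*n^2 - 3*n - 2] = -18*n^2 + 12*n - 3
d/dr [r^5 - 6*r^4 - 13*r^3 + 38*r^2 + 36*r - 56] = 5*r^4 - 24*r^3 - 39*r^2 + 76*r + 36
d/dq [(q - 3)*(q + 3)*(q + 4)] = 3*q^2 + 8*q - 9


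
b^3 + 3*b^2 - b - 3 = (b - 1)*(b + 1)*(b + 3)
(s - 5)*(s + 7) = s^2 + 2*s - 35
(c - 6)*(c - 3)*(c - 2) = c^3 - 11*c^2 + 36*c - 36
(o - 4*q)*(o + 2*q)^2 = o^3 - 12*o*q^2 - 16*q^3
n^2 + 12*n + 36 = (n + 6)^2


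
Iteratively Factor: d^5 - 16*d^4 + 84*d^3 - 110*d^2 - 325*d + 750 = (d - 5)*(d^4 - 11*d^3 + 29*d^2 + 35*d - 150) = (d - 5)^2*(d^3 - 6*d^2 - d + 30) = (d - 5)^2*(d - 3)*(d^2 - 3*d - 10) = (d - 5)^3*(d - 3)*(d + 2)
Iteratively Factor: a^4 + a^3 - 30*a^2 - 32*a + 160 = (a + 4)*(a^3 - 3*a^2 - 18*a + 40) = (a + 4)^2*(a^2 - 7*a + 10) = (a - 5)*(a + 4)^2*(a - 2)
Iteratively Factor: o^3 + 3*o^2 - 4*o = (o + 4)*(o^2 - o) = o*(o + 4)*(o - 1)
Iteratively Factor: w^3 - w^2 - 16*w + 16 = (w - 1)*(w^2 - 16) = (w - 4)*(w - 1)*(w + 4)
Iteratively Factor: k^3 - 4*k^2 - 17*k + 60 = (k + 4)*(k^2 - 8*k + 15) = (k - 5)*(k + 4)*(k - 3)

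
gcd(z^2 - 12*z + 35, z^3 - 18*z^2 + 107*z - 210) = z^2 - 12*z + 35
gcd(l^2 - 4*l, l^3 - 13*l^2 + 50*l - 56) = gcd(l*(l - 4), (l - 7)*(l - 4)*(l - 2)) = l - 4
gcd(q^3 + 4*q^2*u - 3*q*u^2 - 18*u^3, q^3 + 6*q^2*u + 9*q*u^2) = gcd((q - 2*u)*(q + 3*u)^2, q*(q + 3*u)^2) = q^2 + 6*q*u + 9*u^2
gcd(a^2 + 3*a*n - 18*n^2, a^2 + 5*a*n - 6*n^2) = a + 6*n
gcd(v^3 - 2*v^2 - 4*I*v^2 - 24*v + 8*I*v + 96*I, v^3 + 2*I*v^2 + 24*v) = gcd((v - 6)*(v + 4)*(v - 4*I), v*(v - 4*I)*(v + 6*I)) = v - 4*I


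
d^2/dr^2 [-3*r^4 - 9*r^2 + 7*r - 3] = -36*r^2 - 18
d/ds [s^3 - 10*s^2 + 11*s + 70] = 3*s^2 - 20*s + 11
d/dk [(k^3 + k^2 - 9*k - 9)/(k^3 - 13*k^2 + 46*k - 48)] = 2*(-7*k^2 + 13*k + 47)/(k^4 - 20*k^3 + 132*k^2 - 320*k + 256)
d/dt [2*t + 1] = 2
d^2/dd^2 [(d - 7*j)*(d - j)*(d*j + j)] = 2*j*(3*d - 8*j + 1)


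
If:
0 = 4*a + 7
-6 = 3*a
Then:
No Solution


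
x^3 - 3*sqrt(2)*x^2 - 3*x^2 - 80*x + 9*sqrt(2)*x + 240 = (x - 3)*(x - 8*sqrt(2))*(x + 5*sqrt(2))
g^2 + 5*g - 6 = (g - 1)*(g + 6)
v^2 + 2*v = v*(v + 2)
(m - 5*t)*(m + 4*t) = m^2 - m*t - 20*t^2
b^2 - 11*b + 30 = (b - 6)*(b - 5)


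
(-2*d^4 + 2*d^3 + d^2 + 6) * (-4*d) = 8*d^5 - 8*d^4 - 4*d^3 - 24*d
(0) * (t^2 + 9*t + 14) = 0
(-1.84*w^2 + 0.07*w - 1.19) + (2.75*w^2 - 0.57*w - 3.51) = 0.91*w^2 - 0.5*w - 4.7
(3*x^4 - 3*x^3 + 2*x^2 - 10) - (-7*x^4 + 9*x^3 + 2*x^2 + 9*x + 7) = 10*x^4 - 12*x^3 - 9*x - 17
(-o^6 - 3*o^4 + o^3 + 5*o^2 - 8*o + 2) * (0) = 0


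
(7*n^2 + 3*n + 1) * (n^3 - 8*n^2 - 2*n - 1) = 7*n^5 - 53*n^4 - 37*n^3 - 21*n^2 - 5*n - 1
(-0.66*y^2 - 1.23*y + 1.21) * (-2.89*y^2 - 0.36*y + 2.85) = 1.9074*y^4 + 3.7923*y^3 - 4.9351*y^2 - 3.9411*y + 3.4485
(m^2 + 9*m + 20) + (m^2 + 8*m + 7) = 2*m^2 + 17*m + 27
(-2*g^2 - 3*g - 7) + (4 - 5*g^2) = -7*g^2 - 3*g - 3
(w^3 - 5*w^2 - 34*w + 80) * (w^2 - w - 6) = w^5 - 6*w^4 - 35*w^3 + 144*w^2 + 124*w - 480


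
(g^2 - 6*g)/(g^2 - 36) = g/(g + 6)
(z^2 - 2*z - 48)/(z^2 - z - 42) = (z - 8)/(z - 7)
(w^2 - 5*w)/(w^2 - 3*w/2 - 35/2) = 2*w/(2*w + 7)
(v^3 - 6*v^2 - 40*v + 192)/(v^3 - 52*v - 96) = (v - 4)/(v + 2)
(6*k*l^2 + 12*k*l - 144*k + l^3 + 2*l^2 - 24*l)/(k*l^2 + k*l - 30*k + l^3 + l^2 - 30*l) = (6*k*l - 24*k + l^2 - 4*l)/(k*l - 5*k + l^2 - 5*l)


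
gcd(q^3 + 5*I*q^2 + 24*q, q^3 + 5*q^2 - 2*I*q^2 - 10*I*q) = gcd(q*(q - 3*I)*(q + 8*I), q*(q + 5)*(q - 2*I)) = q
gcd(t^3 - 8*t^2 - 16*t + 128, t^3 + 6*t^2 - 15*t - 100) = t - 4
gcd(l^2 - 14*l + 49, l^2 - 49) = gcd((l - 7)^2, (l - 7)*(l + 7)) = l - 7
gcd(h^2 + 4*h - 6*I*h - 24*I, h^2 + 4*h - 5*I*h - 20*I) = h + 4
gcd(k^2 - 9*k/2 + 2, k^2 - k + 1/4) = k - 1/2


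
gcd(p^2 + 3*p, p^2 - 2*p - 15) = p + 3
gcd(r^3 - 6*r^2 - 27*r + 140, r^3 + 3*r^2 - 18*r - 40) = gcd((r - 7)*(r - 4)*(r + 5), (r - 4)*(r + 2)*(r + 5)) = r^2 + r - 20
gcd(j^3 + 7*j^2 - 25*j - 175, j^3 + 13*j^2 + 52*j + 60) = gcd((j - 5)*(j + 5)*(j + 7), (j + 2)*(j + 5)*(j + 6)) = j + 5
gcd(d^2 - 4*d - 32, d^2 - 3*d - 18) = 1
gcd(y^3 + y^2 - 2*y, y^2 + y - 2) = y^2 + y - 2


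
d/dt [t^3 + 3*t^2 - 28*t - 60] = 3*t^2 + 6*t - 28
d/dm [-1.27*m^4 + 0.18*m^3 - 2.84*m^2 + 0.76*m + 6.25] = -5.08*m^3 + 0.54*m^2 - 5.68*m + 0.76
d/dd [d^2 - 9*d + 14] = 2*d - 9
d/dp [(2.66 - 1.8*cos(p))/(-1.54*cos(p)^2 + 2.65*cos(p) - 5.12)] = (2.772*cos(p)^2 - 8.1928*cos(p) - 2.167)*sin(p)/(2.3716*cos(p)^4 - 8.162*cos(p)^3 + 22.7921*cos(p)^2 - 27.136*cos(p) + 26.2144)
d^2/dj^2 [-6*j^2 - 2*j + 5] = -12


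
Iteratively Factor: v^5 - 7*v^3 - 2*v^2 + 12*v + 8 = (v - 2)*(v^4 + 2*v^3 - 3*v^2 - 8*v - 4) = (v - 2)^2*(v^3 + 4*v^2 + 5*v + 2) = (v - 2)^2*(v + 1)*(v^2 + 3*v + 2) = (v - 2)^2*(v + 1)^2*(v + 2)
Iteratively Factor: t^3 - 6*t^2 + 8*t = (t)*(t^2 - 6*t + 8) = t*(t - 2)*(t - 4)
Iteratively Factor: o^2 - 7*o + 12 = (o - 3)*(o - 4)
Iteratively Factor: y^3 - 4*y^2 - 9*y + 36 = (y - 3)*(y^2 - y - 12) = (y - 3)*(y + 3)*(y - 4)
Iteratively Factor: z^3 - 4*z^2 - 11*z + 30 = (z + 3)*(z^2 - 7*z + 10) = (z - 5)*(z + 3)*(z - 2)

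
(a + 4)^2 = a^2 + 8*a + 16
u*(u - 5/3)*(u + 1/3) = u^3 - 4*u^2/3 - 5*u/9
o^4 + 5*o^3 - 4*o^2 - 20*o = o*(o - 2)*(o + 2)*(o + 5)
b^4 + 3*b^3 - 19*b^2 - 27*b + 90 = (b - 3)*(b - 2)*(b + 3)*(b + 5)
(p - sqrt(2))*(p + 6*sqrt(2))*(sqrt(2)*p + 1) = sqrt(2)*p^3 + 11*p^2 - 7*sqrt(2)*p - 12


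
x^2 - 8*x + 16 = (x - 4)^2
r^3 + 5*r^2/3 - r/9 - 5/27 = (r - 1/3)*(r + 1/3)*(r + 5/3)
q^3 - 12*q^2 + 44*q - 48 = (q - 6)*(q - 4)*(q - 2)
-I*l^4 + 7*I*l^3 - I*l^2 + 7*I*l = l*(l - 7)*(l - I)*(-I*l + 1)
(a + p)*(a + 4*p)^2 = a^3 + 9*a^2*p + 24*a*p^2 + 16*p^3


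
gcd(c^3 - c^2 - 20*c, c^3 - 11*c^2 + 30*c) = c^2 - 5*c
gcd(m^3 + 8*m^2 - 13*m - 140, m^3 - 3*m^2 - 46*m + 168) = m^2 + 3*m - 28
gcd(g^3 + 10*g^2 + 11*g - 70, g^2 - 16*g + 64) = 1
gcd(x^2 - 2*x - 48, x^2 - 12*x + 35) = 1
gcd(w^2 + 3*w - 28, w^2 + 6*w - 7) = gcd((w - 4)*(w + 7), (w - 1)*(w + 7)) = w + 7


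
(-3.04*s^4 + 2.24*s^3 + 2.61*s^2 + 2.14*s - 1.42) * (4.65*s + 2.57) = -14.136*s^5 + 2.6032*s^4 + 17.8933*s^3 + 16.6587*s^2 - 1.1032*s - 3.6494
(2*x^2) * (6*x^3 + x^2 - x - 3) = 12*x^5 + 2*x^4 - 2*x^3 - 6*x^2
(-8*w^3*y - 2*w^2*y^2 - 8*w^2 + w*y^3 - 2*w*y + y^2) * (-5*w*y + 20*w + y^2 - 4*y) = 40*w^4*y^2 - 160*w^4*y + 2*w^3*y^3 - 8*w^3*y^2 + 40*w^3*y - 160*w^3 - 7*w^2*y^4 + 28*w^2*y^3 + 2*w^2*y^2 - 8*w^2*y + w*y^5 - 4*w*y^4 - 7*w*y^3 + 28*w*y^2 + y^4 - 4*y^3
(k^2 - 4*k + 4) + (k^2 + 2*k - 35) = 2*k^2 - 2*k - 31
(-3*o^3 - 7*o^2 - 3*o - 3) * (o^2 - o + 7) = -3*o^5 - 4*o^4 - 17*o^3 - 49*o^2 - 18*o - 21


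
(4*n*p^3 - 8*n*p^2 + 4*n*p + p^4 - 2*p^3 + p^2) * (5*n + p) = 20*n^2*p^3 - 40*n^2*p^2 + 20*n^2*p + 9*n*p^4 - 18*n*p^3 + 9*n*p^2 + p^5 - 2*p^4 + p^3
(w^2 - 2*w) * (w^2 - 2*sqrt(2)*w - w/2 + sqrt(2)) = w^4 - 2*sqrt(2)*w^3 - 5*w^3/2 + w^2 + 5*sqrt(2)*w^2 - 2*sqrt(2)*w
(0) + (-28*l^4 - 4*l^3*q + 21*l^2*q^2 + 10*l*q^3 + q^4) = -28*l^4 - 4*l^3*q + 21*l^2*q^2 + 10*l*q^3 + q^4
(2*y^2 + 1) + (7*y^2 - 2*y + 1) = 9*y^2 - 2*y + 2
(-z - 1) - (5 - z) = -6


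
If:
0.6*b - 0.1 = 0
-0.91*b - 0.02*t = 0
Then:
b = 0.17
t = -7.58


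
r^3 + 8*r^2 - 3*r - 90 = (r - 3)*(r + 5)*(r + 6)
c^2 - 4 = (c - 2)*(c + 2)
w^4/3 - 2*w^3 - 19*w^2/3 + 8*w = w*(w/3 + 1)*(w - 8)*(w - 1)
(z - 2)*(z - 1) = z^2 - 3*z + 2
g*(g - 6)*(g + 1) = g^3 - 5*g^2 - 6*g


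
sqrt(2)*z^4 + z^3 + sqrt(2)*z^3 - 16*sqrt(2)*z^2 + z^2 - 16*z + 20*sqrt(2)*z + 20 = (z - 2)^2*(z + 5)*(sqrt(2)*z + 1)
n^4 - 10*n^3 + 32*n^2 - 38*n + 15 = (n - 5)*(n - 3)*(n - 1)^2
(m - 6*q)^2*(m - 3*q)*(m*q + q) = m^4*q - 15*m^3*q^2 + m^3*q + 72*m^2*q^3 - 15*m^2*q^2 - 108*m*q^4 + 72*m*q^3 - 108*q^4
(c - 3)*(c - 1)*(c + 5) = c^3 + c^2 - 17*c + 15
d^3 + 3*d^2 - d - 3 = (d - 1)*(d + 1)*(d + 3)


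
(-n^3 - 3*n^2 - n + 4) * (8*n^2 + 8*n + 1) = -8*n^5 - 32*n^4 - 33*n^3 + 21*n^2 + 31*n + 4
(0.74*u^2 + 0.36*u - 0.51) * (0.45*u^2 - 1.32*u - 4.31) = 0.333*u^4 - 0.8148*u^3 - 3.8941*u^2 - 0.8784*u + 2.1981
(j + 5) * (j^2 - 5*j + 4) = j^3 - 21*j + 20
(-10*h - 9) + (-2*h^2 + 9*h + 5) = -2*h^2 - h - 4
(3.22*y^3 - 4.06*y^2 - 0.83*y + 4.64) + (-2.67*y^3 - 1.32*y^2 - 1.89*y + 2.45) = 0.55*y^3 - 5.38*y^2 - 2.72*y + 7.09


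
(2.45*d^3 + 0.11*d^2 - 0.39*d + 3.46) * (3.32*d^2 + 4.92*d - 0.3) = 8.134*d^5 + 12.4192*d^4 - 1.4886*d^3 + 9.5354*d^2 + 17.1402*d - 1.038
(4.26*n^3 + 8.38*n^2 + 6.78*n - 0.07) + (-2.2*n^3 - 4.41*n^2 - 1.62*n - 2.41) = 2.06*n^3 + 3.97*n^2 + 5.16*n - 2.48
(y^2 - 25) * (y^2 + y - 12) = y^4 + y^3 - 37*y^2 - 25*y + 300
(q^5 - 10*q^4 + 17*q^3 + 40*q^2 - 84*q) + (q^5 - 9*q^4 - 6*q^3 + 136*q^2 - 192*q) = 2*q^5 - 19*q^4 + 11*q^3 + 176*q^2 - 276*q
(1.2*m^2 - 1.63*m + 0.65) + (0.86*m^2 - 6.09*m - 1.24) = 2.06*m^2 - 7.72*m - 0.59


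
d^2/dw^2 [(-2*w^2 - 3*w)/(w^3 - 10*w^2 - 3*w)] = 2*(-2*w^3 - 9*w^2 + 72*w - 249)/(w^6 - 30*w^5 + 291*w^4 - 820*w^3 - 873*w^2 - 270*w - 27)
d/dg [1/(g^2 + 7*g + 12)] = (-2*g - 7)/(g^2 + 7*g + 12)^2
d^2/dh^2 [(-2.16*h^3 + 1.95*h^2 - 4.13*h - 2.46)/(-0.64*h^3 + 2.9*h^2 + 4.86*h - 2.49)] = (-1.77635683940025e-15*h^7 + 6.42048*h^6 + 50.460672*h^5 - 111.59808*h^4 + 253.809616*h^3 - 242.076564*h^2 + 443.79558*h + 227.512926)/(0.262144*h^9 - 3.56352*h^8 + 10.175232*h^7 + 32.791672*h^6 - 104.996808*h^5 - 189.137196*h^4 + 107.677296*h^3 + 122.497542*h^2 - 90.397458*h + 15.438249)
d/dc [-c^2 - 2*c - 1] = -2*c - 2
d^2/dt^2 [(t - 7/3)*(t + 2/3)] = 2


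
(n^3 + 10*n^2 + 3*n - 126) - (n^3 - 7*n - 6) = 10*n^2 + 10*n - 120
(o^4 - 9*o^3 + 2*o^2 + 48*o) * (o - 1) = o^5 - 10*o^4 + 11*o^3 + 46*o^2 - 48*o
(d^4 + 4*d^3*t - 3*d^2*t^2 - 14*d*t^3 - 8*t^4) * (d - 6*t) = d^5 - 2*d^4*t - 27*d^3*t^2 + 4*d^2*t^3 + 76*d*t^4 + 48*t^5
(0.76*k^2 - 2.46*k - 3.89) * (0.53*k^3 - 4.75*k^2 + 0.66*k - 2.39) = 0.4028*k^5 - 4.9138*k^4 + 10.1249*k^3 + 15.0375*k^2 + 3.312*k + 9.2971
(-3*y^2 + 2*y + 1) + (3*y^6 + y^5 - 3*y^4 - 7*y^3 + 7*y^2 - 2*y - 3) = 3*y^6 + y^5 - 3*y^4 - 7*y^3 + 4*y^2 - 2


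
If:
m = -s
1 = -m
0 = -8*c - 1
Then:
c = -1/8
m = -1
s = 1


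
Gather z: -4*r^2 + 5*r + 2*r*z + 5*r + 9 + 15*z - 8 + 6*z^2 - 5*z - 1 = -4*r^2 + 10*r + 6*z^2 + z*(2*r + 10)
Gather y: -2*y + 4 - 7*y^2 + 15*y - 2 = -7*y^2 + 13*y + 2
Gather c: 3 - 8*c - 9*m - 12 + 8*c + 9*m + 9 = 0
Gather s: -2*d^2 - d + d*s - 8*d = -2*d^2 + d*s - 9*d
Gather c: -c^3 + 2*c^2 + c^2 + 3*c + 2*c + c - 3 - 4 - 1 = -c^3 + 3*c^2 + 6*c - 8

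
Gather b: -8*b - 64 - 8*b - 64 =-16*b - 128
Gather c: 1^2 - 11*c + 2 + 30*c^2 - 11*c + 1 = 30*c^2 - 22*c + 4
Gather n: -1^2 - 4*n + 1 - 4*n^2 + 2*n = -4*n^2 - 2*n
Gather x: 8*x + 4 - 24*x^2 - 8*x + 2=6 - 24*x^2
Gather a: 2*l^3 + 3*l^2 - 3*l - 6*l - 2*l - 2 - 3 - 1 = 2*l^3 + 3*l^2 - 11*l - 6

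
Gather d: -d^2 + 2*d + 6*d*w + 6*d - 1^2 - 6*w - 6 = -d^2 + d*(6*w + 8) - 6*w - 7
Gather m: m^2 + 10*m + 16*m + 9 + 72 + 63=m^2 + 26*m + 144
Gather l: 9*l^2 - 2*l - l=9*l^2 - 3*l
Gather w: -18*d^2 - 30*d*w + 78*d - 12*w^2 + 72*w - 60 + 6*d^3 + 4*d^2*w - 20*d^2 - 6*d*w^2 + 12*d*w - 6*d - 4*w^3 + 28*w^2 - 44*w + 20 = 6*d^3 - 38*d^2 + 72*d - 4*w^3 + w^2*(16 - 6*d) + w*(4*d^2 - 18*d + 28) - 40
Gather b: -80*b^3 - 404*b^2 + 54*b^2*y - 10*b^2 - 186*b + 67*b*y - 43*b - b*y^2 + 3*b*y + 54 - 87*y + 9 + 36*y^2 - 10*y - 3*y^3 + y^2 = -80*b^3 + b^2*(54*y - 414) + b*(-y^2 + 70*y - 229) - 3*y^3 + 37*y^2 - 97*y + 63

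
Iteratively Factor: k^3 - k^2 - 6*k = (k + 2)*(k^2 - 3*k) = (k - 3)*(k + 2)*(k)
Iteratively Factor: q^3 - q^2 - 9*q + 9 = (q + 3)*(q^2 - 4*q + 3) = (q - 1)*(q + 3)*(q - 3)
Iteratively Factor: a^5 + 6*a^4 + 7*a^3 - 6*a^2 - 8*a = (a + 4)*(a^4 + 2*a^3 - a^2 - 2*a) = (a + 1)*(a + 4)*(a^3 + a^2 - 2*a) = a*(a + 1)*(a + 4)*(a^2 + a - 2) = a*(a + 1)*(a + 2)*(a + 4)*(a - 1)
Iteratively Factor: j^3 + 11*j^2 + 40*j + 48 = (j + 4)*(j^2 + 7*j + 12) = (j + 3)*(j + 4)*(j + 4)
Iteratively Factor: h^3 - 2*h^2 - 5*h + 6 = (h - 3)*(h^2 + h - 2) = (h - 3)*(h + 2)*(h - 1)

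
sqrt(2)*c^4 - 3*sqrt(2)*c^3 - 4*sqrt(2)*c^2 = c^2*(c - 4)*(sqrt(2)*c + sqrt(2))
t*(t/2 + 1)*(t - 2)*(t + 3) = t^4/2 + 3*t^3/2 - 2*t^2 - 6*t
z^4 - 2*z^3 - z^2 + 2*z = z*(z - 2)*(z - 1)*(z + 1)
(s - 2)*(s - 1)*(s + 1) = s^3 - 2*s^2 - s + 2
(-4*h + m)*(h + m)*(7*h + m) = -28*h^3 - 25*h^2*m + 4*h*m^2 + m^3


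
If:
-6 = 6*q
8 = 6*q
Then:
No Solution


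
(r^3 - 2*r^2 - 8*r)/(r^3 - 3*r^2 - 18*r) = (-r^2 + 2*r + 8)/(-r^2 + 3*r + 18)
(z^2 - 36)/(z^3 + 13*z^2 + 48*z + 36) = (z - 6)/(z^2 + 7*z + 6)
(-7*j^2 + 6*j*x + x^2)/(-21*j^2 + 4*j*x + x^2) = (-j + x)/(-3*j + x)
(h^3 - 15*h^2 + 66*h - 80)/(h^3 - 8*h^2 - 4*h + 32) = (h - 5)/(h + 2)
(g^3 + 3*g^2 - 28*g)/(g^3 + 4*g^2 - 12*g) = (g^2 + 3*g - 28)/(g^2 + 4*g - 12)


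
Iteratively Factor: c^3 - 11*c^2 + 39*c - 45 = (c - 3)*(c^2 - 8*c + 15) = (c - 3)^2*(c - 5)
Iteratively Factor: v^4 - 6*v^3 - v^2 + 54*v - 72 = (v - 3)*(v^3 - 3*v^2 - 10*v + 24) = (v - 4)*(v - 3)*(v^2 + v - 6) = (v - 4)*(v - 3)*(v + 3)*(v - 2)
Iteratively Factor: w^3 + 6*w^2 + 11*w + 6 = (w + 1)*(w^2 + 5*w + 6) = (w + 1)*(w + 2)*(w + 3)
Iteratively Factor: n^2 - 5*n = (n)*(n - 5)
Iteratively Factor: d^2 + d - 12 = (d + 4)*(d - 3)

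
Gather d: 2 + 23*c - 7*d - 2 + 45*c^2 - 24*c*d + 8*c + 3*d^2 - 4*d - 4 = 45*c^2 + 31*c + 3*d^2 + d*(-24*c - 11) - 4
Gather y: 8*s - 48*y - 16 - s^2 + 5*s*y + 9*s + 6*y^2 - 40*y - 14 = -s^2 + 17*s + 6*y^2 + y*(5*s - 88) - 30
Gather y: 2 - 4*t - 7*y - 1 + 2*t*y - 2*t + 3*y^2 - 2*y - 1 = -6*t + 3*y^2 + y*(2*t - 9)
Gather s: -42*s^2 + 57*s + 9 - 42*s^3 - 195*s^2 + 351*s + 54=-42*s^3 - 237*s^2 + 408*s + 63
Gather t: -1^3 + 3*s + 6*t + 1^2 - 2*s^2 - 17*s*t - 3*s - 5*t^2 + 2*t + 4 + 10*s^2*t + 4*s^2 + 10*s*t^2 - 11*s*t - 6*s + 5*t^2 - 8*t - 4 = 2*s^2 + 10*s*t^2 - 6*s + t*(10*s^2 - 28*s)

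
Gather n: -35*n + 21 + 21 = 42 - 35*n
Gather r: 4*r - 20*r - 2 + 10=8 - 16*r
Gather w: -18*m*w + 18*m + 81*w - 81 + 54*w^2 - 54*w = 18*m + 54*w^2 + w*(27 - 18*m) - 81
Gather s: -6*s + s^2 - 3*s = s^2 - 9*s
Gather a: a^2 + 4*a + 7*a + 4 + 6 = a^2 + 11*a + 10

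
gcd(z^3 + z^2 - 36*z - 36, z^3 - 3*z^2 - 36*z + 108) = z^2 - 36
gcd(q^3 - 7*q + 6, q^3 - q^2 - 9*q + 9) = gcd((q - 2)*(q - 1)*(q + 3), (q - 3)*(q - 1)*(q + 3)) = q^2 + 2*q - 3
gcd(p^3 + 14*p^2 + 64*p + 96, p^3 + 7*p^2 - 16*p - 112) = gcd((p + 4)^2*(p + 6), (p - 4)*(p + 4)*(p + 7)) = p + 4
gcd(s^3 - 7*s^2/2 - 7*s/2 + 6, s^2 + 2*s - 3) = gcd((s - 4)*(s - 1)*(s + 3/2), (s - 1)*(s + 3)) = s - 1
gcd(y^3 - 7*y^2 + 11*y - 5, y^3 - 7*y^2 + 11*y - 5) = y^3 - 7*y^2 + 11*y - 5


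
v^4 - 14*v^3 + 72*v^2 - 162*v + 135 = (v - 5)*(v - 3)^3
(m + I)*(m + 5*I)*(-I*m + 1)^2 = -m^4 - 8*I*m^3 + 18*m^2 + 16*I*m - 5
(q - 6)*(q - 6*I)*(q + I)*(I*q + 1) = I*q^4 + 6*q^3 - 6*I*q^3 - 36*q^2 + I*q^2 + 6*q - 6*I*q - 36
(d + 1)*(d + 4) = d^2 + 5*d + 4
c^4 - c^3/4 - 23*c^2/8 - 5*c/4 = c*(c - 2)*(c + 1/2)*(c + 5/4)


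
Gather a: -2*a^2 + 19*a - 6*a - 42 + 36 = -2*a^2 + 13*a - 6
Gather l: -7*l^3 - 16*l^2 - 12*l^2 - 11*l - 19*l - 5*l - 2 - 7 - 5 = -7*l^3 - 28*l^2 - 35*l - 14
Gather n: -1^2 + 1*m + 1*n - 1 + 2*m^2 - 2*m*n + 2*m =2*m^2 + 3*m + n*(1 - 2*m) - 2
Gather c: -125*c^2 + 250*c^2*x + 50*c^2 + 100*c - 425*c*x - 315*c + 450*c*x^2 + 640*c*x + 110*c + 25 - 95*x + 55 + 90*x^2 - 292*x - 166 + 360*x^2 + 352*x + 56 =c^2*(250*x - 75) + c*(450*x^2 + 215*x - 105) + 450*x^2 - 35*x - 30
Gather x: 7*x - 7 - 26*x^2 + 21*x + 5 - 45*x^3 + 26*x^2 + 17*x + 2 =-45*x^3 + 45*x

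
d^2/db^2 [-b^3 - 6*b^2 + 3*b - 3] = -6*b - 12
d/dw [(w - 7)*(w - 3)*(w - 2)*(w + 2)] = 4*w^3 - 30*w^2 + 34*w + 40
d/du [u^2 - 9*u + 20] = 2*u - 9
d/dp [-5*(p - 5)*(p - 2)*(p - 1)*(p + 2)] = -20*p^3 + 90*p^2 - 10*p - 120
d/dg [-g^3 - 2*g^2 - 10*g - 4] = -3*g^2 - 4*g - 10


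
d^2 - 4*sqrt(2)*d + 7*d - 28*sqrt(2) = (d + 7)*(d - 4*sqrt(2))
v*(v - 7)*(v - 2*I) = v^3 - 7*v^2 - 2*I*v^2 + 14*I*v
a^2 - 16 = (a - 4)*(a + 4)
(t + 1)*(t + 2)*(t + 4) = t^3 + 7*t^2 + 14*t + 8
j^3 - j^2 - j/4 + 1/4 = (j - 1)*(j - 1/2)*(j + 1/2)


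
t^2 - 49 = (t - 7)*(t + 7)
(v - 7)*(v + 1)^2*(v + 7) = v^4 + 2*v^3 - 48*v^2 - 98*v - 49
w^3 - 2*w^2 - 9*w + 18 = (w - 3)*(w - 2)*(w + 3)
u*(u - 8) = u^2 - 8*u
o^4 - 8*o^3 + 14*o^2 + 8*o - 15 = (o - 5)*(o - 3)*(o - 1)*(o + 1)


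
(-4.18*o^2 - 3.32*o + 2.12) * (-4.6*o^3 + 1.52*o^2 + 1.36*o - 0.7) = 19.228*o^5 + 8.9184*o^4 - 20.4832*o^3 + 1.6332*o^2 + 5.2072*o - 1.484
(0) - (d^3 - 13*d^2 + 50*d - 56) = -d^3 + 13*d^2 - 50*d + 56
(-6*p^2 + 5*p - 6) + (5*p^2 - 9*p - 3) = -p^2 - 4*p - 9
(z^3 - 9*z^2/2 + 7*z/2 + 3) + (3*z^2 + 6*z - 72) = z^3 - 3*z^2/2 + 19*z/2 - 69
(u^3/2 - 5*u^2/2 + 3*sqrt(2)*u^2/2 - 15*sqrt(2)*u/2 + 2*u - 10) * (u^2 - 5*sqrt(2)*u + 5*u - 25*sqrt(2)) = u^5/2 - sqrt(2)*u^4 - 51*u^3/2 + 15*sqrt(2)*u^2 + 325*u + 250*sqrt(2)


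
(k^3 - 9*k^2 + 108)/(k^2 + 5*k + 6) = (k^2 - 12*k + 36)/(k + 2)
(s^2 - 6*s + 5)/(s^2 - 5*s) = (s - 1)/s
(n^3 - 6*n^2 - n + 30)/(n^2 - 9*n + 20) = (n^2 - n - 6)/(n - 4)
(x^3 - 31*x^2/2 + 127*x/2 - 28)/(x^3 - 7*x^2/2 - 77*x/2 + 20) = (x - 7)/(x + 5)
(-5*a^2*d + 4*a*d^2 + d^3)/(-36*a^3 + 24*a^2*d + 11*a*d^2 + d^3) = d*(5*a + d)/(36*a^2 + 12*a*d + d^2)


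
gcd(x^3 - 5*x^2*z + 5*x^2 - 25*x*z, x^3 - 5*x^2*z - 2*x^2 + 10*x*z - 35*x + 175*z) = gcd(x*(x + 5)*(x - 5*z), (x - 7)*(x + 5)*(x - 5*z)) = x^2 - 5*x*z + 5*x - 25*z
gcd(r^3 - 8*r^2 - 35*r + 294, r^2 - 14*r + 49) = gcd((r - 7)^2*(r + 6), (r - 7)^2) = r^2 - 14*r + 49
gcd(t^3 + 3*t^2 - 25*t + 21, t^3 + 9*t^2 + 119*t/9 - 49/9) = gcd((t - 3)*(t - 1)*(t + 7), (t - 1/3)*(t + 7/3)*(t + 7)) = t + 7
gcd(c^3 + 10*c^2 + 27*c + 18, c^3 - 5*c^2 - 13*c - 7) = c + 1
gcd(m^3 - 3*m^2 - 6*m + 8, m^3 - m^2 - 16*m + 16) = m^2 - 5*m + 4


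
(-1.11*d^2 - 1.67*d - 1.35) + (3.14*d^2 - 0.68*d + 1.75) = 2.03*d^2 - 2.35*d + 0.4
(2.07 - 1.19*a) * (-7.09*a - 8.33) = 8.4371*a^2 - 4.7636*a - 17.2431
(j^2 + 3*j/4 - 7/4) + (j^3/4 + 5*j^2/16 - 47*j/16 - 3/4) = j^3/4 + 21*j^2/16 - 35*j/16 - 5/2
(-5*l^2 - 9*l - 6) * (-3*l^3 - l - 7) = 15*l^5 + 27*l^4 + 23*l^3 + 44*l^2 + 69*l + 42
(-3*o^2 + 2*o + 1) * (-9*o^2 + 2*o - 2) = 27*o^4 - 24*o^3 + o^2 - 2*o - 2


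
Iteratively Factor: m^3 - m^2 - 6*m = (m + 2)*(m^2 - 3*m) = (m - 3)*(m + 2)*(m)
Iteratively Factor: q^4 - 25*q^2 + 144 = (q + 3)*(q^3 - 3*q^2 - 16*q + 48) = (q + 3)*(q + 4)*(q^2 - 7*q + 12) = (q - 4)*(q + 3)*(q + 4)*(q - 3)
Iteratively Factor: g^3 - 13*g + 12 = (g - 3)*(g^2 + 3*g - 4) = (g - 3)*(g - 1)*(g + 4)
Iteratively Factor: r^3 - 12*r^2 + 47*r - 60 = (r - 5)*(r^2 - 7*r + 12) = (r - 5)*(r - 4)*(r - 3)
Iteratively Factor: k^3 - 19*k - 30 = (k + 2)*(k^2 - 2*k - 15) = (k - 5)*(k + 2)*(k + 3)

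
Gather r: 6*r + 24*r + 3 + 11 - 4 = 30*r + 10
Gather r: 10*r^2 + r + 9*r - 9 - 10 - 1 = 10*r^2 + 10*r - 20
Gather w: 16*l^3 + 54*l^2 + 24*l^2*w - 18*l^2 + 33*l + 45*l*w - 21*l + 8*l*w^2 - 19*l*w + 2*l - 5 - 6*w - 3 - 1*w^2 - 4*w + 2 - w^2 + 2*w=16*l^3 + 36*l^2 + 14*l + w^2*(8*l - 2) + w*(24*l^2 + 26*l - 8) - 6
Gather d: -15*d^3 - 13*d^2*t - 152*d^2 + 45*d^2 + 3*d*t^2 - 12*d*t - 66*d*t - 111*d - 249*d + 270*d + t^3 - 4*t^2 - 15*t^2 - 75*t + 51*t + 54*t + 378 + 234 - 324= -15*d^3 + d^2*(-13*t - 107) + d*(3*t^2 - 78*t - 90) + t^3 - 19*t^2 + 30*t + 288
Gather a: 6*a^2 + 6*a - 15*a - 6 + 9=6*a^2 - 9*a + 3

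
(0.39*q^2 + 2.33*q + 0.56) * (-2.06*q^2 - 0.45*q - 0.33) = -0.8034*q^4 - 4.9753*q^3 - 2.3308*q^2 - 1.0209*q - 0.1848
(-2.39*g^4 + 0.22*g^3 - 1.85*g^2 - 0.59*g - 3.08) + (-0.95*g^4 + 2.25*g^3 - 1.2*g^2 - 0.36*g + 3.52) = -3.34*g^4 + 2.47*g^3 - 3.05*g^2 - 0.95*g + 0.44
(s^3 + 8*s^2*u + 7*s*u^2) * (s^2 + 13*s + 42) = s^5 + 8*s^4*u + 13*s^4 + 7*s^3*u^2 + 104*s^3*u + 42*s^3 + 91*s^2*u^2 + 336*s^2*u + 294*s*u^2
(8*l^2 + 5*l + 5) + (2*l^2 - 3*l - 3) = 10*l^2 + 2*l + 2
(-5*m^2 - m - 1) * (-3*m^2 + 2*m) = 15*m^4 - 7*m^3 + m^2 - 2*m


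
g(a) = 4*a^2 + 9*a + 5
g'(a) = 8*a + 9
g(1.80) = 34.16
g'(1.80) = 23.40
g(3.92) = 101.75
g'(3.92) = 40.36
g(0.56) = 11.29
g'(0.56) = 13.48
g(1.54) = 28.35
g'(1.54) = 21.32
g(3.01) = 68.33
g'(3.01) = 33.08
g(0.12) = 6.14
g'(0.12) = 9.96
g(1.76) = 33.23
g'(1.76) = 23.08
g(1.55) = 28.56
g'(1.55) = 21.40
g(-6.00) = 95.00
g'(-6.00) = -39.00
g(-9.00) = 248.00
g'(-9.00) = -63.00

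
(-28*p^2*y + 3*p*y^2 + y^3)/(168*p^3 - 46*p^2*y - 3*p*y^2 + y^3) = y/(-6*p + y)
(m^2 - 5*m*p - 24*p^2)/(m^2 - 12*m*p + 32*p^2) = (-m - 3*p)/(-m + 4*p)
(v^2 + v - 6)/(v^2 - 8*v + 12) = (v + 3)/(v - 6)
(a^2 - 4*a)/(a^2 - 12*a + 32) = a/(a - 8)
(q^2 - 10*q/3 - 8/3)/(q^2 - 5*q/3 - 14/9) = 3*(q - 4)/(3*q - 7)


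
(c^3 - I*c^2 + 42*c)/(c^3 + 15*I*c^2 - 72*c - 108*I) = c*(c - 7*I)/(c^2 + 9*I*c - 18)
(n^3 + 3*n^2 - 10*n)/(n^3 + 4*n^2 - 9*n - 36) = n*(n^2 + 3*n - 10)/(n^3 + 4*n^2 - 9*n - 36)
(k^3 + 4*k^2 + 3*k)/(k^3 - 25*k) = (k^2 + 4*k + 3)/(k^2 - 25)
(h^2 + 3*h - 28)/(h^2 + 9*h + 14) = (h - 4)/(h + 2)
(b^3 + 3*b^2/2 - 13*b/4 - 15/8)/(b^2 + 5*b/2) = b - 1 - 3/(4*b)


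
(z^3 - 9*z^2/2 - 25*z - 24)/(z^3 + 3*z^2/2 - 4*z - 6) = (z - 8)/(z - 2)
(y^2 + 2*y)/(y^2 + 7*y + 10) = y/(y + 5)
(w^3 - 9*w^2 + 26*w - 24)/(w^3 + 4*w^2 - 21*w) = (w^2 - 6*w + 8)/(w*(w + 7))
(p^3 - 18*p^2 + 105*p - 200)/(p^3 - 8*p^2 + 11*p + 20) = (p^2 - 13*p + 40)/(p^2 - 3*p - 4)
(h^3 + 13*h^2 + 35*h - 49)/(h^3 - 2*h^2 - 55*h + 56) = (h + 7)/(h - 8)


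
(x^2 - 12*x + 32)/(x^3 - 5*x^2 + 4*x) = (x - 8)/(x*(x - 1))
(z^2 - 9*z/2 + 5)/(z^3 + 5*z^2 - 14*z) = (z - 5/2)/(z*(z + 7))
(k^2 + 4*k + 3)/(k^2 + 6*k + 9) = (k + 1)/(k + 3)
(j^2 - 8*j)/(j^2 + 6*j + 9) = j*(j - 8)/(j^2 + 6*j + 9)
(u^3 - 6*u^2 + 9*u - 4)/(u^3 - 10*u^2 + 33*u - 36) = (u^2 - 2*u + 1)/(u^2 - 6*u + 9)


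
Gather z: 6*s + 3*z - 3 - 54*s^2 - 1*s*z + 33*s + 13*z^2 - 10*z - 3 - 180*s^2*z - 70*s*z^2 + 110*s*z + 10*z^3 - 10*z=-54*s^2 + 39*s + 10*z^3 + z^2*(13 - 70*s) + z*(-180*s^2 + 109*s - 17) - 6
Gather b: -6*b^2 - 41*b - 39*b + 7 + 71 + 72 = -6*b^2 - 80*b + 150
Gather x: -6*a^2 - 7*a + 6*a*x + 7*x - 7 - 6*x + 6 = -6*a^2 - 7*a + x*(6*a + 1) - 1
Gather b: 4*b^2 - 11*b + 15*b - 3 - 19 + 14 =4*b^2 + 4*b - 8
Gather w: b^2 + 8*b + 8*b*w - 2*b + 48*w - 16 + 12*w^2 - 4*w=b^2 + 6*b + 12*w^2 + w*(8*b + 44) - 16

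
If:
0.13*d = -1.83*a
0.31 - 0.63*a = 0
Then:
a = 0.49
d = -6.93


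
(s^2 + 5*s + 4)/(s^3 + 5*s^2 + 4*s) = 1/s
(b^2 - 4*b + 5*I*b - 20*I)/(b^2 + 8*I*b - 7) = (b^2 + b*(-4 + 5*I) - 20*I)/(b^2 + 8*I*b - 7)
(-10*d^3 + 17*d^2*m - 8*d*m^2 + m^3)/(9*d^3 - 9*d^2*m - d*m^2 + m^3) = (-10*d^2 + 7*d*m - m^2)/(9*d^2 - m^2)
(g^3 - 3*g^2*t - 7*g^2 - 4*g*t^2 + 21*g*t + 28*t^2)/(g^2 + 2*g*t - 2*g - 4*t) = (g^3 - 3*g^2*t - 7*g^2 - 4*g*t^2 + 21*g*t + 28*t^2)/(g^2 + 2*g*t - 2*g - 4*t)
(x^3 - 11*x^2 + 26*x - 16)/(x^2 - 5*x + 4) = (x^2 - 10*x + 16)/(x - 4)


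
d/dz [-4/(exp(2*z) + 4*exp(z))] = 8*(exp(z) + 2)*exp(-z)/(exp(z) + 4)^2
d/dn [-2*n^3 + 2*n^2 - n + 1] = -6*n^2 + 4*n - 1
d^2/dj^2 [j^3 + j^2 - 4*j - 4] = 6*j + 2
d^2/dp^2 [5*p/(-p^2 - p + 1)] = 10*(-p^3 - 3*p - 1)/(p^6 + 3*p^5 - 5*p^3 + 3*p - 1)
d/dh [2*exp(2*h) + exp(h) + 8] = (4*exp(h) + 1)*exp(h)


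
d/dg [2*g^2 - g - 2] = 4*g - 1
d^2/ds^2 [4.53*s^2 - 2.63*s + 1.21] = 9.06000000000000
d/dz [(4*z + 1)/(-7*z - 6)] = -17/(7*z + 6)^2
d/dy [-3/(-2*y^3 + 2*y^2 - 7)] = 6*y*(2 - 3*y)/(2*y^3 - 2*y^2 + 7)^2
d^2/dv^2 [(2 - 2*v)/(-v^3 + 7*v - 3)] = 4*((v - 1)*(3*v^2 - 7)^2 + (-3*v^2 - 3*v*(v - 1) + 7)*(v^3 - 7*v + 3))/(v^3 - 7*v + 3)^3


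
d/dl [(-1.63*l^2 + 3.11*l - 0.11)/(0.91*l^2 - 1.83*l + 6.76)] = (0.152799999999999*l^2 - 21.8374*l + 20.8223)/(0.8281*l^4 - 3.3306*l^3 + 15.6521*l^2 - 24.7416*l + 45.6976)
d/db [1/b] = -1/b^2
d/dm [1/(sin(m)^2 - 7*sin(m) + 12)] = (7 - 2*sin(m))*cos(m)/(sin(m)^2 - 7*sin(m) + 12)^2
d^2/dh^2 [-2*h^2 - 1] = -4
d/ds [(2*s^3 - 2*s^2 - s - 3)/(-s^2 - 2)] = (-2*s^4 - 13*s^2 + 2*s + 2)/(s^4 + 4*s^2 + 4)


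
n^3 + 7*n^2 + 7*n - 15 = (n - 1)*(n + 3)*(n + 5)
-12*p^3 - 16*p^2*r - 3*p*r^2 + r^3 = (-6*p + r)*(p + r)*(2*p + r)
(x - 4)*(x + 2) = x^2 - 2*x - 8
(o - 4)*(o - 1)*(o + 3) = o^3 - 2*o^2 - 11*o + 12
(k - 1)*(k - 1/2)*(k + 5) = k^3 + 7*k^2/2 - 7*k + 5/2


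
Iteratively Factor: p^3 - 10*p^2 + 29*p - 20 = (p - 4)*(p^2 - 6*p + 5) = (p - 5)*(p - 4)*(p - 1)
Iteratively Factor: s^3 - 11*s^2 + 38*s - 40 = (s - 2)*(s^2 - 9*s + 20) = (s - 5)*(s - 2)*(s - 4)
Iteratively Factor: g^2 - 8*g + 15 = (g - 5)*(g - 3)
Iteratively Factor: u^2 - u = (u - 1)*(u)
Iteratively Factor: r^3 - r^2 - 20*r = (r + 4)*(r^2 - 5*r) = r*(r + 4)*(r - 5)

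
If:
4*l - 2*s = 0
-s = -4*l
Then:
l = 0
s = 0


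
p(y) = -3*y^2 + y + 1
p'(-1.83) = 11.98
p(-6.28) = -123.60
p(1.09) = -1.47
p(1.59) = -4.99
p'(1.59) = -8.54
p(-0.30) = 0.43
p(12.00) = -419.00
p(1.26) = -2.50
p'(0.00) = 1.00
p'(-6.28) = 38.68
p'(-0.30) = 2.80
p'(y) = 1 - 6*y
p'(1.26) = -6.56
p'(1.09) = -5.54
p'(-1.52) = 10.12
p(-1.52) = -7.45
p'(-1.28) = 8.68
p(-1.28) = -5.20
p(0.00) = 1.00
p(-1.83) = -10.88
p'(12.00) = -71.00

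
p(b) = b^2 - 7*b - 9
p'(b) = 2*b - 7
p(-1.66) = 5.38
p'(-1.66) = -10.32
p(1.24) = -16.14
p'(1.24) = -4.52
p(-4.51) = 42.91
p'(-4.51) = -16.02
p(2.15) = -19.43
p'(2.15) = -2.70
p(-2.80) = 18.44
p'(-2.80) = -12.60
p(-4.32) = 39.90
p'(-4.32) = -15.64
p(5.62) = -16.76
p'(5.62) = 4.24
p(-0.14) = -8.00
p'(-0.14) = -7.28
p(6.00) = -15.00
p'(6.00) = 5.00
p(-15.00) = 321.00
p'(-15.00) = -37.00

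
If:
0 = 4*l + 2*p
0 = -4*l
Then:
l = 0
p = 0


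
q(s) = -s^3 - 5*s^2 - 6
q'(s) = -3*s^2 - 10*s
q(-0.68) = -8.00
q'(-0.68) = 5.41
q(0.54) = -7.62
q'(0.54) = -6.27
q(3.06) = -81.47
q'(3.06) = -58.69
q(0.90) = -10.78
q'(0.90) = -11.43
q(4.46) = -194.17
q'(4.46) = -104.27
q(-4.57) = -14.98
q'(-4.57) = -16.95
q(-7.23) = 110.57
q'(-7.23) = -84.52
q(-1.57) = -14.45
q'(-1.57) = 8.31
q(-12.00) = 1002.00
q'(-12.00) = -312.00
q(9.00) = -1140.00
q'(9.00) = -333.00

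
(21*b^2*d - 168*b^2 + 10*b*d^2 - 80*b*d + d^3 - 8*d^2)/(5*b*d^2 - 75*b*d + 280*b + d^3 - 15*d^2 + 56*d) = (21*b^2 + 10*b*d + d^2)/(5*b*d - 35*b + d^2 - 7*d)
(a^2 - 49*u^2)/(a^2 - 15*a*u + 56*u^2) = (-a - 7*u)/(-a + 8*u)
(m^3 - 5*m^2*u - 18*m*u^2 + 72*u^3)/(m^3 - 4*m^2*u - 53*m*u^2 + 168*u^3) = (-m^2 + 2*m*u + 24*u^2)/(-m^2 + m*u + 56*u^2)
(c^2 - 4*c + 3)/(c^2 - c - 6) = (c - 1)/(c + 2)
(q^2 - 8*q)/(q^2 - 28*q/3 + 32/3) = 3*q/(3*q - 4)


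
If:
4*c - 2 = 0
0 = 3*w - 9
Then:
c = 1/2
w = 3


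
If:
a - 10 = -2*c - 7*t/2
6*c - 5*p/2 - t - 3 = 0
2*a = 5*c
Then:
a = 50/9 - 35*t/18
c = 20/9 - 7*t/9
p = 62/15 - 34*t/15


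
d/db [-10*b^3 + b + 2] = 1 - 30*b^2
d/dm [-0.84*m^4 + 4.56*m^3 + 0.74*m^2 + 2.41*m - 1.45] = -3.36*m^3 + 13.68*m^2 + 1.48*m + 2.41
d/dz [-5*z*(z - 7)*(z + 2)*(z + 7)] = -20*z^3 - 30*z^2 + 490*z + 490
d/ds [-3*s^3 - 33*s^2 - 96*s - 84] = -9*s^2 - 66*s - 96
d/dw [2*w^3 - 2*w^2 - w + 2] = 6*w^2 - 4*w - 1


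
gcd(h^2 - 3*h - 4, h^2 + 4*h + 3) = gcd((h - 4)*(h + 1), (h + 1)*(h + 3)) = h + 1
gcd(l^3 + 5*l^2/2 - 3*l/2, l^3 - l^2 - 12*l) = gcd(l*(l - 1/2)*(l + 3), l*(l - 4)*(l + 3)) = l^2 + 3*l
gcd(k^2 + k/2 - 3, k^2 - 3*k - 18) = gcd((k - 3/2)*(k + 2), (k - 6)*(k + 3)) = 1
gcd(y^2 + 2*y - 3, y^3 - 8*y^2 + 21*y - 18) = 1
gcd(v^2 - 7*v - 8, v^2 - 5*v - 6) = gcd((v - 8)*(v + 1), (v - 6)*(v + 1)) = v + 1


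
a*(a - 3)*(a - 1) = a^3 - 4*a^2 + 3*a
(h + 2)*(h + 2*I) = h^2 + 2*h + 2*I*h + 4*I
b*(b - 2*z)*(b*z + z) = b^3*z - 2*b^2*z^2 + b^2*z - 2*b*z^2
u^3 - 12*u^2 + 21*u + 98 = (u - 7)^2*(u + 2)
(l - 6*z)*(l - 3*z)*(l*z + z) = l^3*z - 9*l^2*z^2 + l^2*z + 18*l*z^3 - 9*l*z^2 + 18*z^3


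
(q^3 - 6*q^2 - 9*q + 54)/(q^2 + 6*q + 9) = (q^2 - 9*q + 18)/(q + 3)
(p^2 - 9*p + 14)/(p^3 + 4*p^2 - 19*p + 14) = (p - 7)/(p^2 + 6*p - 7)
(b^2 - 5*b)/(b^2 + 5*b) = (b - 5)/(b + 5)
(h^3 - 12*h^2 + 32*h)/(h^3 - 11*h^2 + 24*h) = (h - 4)/(h - 3)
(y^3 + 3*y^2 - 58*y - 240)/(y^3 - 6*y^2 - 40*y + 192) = (y + 5)/(y - 4)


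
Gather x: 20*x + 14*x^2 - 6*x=14*x^2 + 14*x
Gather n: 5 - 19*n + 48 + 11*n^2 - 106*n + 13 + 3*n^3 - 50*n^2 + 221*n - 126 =3*n^3 - 39*n^2 + 96*n - 60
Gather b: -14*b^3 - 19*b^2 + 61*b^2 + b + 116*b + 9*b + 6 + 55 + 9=-14*b^3 + 42*b^2 + 126*b + 70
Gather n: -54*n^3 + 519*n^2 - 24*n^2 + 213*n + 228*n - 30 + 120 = -54*n^3 + 495*n^2 + 441*n + 90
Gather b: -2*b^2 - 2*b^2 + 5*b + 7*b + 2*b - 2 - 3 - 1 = -4*b^2 + 14*b - 6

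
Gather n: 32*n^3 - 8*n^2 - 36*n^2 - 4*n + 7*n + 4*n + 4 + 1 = 32*n^3 - 44*n^2 + 7*n + 5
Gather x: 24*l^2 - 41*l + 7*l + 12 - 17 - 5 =24*l^2 - 34*l - 10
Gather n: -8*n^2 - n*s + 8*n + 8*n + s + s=-8*n^2 + n*(16 - s) + 2*s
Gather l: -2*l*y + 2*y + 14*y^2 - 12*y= -2*l*y + 14*y^2 - 10*y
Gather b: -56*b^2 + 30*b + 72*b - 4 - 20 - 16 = -56*b^2 + 102*b - 40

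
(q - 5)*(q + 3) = q^2 - 2*q - 15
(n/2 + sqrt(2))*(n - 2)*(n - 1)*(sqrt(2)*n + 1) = sqrt(2)*n^4/2 - 3*sqrt(2)*n^3/2 + 5*n^3/2 - 15*n^2/2 + 2*sqrt(2)*n^2 - 3*sqrt(2)*n + 5*n + 2*sqrt(2)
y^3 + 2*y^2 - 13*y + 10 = (y - 2)*(y - 1)*(y + 5)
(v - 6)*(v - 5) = v^2 - 11*v + 30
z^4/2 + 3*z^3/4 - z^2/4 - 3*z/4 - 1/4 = (z/2 + 1/2)*(z - 1)*(z + 1/2)*(z + 1)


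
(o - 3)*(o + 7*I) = o^2 - 3*o + 7*I*o - 21*I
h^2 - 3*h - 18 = (h - 6)*(h + 3)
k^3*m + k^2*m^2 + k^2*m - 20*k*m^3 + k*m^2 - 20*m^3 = (k - 4*m)*(k + 5*m)*(k*m + m)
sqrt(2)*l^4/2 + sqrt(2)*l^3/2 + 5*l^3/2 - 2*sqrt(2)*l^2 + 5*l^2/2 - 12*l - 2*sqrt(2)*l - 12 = (l - 3*sqrt(2)/2)*(l + 2*sqrt(2))^2*(sqrt(2)*l/2 + sqrt(2)/2)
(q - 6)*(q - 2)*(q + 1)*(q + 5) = q^4 - 2*q^3 - 31*q^2 + 32*q + 60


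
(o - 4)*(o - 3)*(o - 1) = o^3 - 8*o^2 + 19*o - 12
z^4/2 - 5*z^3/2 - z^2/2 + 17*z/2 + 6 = (z/2 + 1/2)*(z - 4)*(z - 3)*(z + 1)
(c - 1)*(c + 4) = c^2 + 3*c - 4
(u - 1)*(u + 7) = u^2 + 6*u - 7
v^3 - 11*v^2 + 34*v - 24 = (v - 6)*(v - 4)*(v - 1)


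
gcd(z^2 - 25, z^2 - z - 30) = z + 5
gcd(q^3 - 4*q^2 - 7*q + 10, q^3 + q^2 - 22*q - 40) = q^2 - 3*q - 10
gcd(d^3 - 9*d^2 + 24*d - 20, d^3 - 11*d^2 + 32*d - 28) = d^2 - 4*d + 4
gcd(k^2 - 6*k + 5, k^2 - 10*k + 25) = k - 5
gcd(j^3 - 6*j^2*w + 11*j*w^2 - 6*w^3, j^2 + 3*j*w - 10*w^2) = -j + 2*w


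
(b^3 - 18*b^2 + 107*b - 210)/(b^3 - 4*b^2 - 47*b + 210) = (b - 7)/(b + 7)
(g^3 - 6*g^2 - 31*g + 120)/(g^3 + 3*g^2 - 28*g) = (g^3 - 6*g^2 - 31*g + 120)/(g*(g^2 + 3*g - 28))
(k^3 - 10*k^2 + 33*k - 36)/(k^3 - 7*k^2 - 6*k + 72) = (k^2 - 6*k + 9)/(k^2 - 3*k - 18)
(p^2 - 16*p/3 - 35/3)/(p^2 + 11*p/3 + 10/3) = (p - 7)/(p + 2)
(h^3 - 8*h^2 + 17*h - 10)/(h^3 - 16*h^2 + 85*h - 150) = (h^2 - 3*h + 2)/(h^2 - 11*h + 30)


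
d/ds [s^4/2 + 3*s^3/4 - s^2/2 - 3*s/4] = 2*s^3 + 9*s^2/4 - s - 3/4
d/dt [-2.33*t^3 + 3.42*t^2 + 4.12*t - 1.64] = -6.99*t^2 + 6.84*t + 4.12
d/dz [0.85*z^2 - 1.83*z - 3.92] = 1.7*z - 1.83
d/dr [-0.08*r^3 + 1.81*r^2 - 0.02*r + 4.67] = -0.24*r^2 + 3.62*r - 0.02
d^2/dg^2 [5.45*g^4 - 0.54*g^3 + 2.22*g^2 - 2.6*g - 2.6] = 65.4*g^2 - 3.24*g + 4.44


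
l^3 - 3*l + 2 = (l - 1)^2*(l + 2)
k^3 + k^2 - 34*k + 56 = (k - 4)*(k - 2)*(k + 7)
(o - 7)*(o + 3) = o^2 - 4*o - 21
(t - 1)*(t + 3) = t^2 + 2*t - 3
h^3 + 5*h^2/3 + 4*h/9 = h*(h + 1/3)*(h + 4/3)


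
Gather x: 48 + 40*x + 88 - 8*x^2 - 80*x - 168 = -8*x^2 - 40*x - 32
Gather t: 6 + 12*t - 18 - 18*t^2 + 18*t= -18*t^2 + 30*t - 12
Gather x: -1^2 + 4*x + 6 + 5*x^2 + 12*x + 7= 5*x^2 + 16*x + 12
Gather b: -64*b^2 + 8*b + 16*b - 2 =-64*b^2 + 24*b - 2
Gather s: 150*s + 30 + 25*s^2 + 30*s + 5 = 25*s^2 + 180*s + 35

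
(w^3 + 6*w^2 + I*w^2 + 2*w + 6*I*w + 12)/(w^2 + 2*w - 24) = (w^2 + I*w + 2)/(w - 4)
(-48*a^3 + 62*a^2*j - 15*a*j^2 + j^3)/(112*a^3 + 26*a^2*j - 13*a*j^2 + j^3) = (-6*a^2 + 7*a*j - j^2)/(14*a^2 + 5*a*j - j^2)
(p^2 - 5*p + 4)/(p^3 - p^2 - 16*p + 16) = 1/(p + 4)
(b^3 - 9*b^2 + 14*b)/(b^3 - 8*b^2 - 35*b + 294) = b*(b - 2)/(b^2 - b - 42)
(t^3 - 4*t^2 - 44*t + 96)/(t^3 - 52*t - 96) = (t - 2)/(t + 2)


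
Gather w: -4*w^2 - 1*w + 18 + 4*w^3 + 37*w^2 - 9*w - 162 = 4*w^3 + 33*w^2 - 10*w - 144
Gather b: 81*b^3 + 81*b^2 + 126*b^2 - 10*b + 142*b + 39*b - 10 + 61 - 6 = 81*b^3 + 207*b^2 + 171*b + 45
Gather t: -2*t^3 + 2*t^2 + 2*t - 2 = -2*t^3 + 2*t^2 + 2*t - 2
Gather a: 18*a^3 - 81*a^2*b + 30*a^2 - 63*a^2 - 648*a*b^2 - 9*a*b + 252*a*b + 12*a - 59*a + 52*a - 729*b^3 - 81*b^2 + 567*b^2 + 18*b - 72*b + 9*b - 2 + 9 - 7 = 18*a^3 + a^2*(-81*b - 33) + a*(-648*b^2 + 243*b + 5) - 729*b^3 + 486*b^2 - 45*b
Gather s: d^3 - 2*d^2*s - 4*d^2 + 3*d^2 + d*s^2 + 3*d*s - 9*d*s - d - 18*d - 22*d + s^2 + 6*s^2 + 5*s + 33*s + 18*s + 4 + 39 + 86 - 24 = d^3 - d^2 - 41*d + s^2*(d + 7) + s*(-2*d^2 - 6*d + 56) + 105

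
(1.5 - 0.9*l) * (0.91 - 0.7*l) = 0.63*l^2 - 1.869*l + 1.365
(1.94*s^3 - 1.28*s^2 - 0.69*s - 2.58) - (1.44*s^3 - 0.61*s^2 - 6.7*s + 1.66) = 0.5*s^3 - 0.67*s^2 + 6.01*s - 4.24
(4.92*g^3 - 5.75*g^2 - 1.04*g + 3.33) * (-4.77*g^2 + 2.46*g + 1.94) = -23.4684*g^5 + 39.5307*g^4 + 0.360600000000001*g^3 - 29.5975*g^2 + 6.1742*g + 6.4602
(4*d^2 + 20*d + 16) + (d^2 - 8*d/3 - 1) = 5*d^2 + 52*d/3 + 15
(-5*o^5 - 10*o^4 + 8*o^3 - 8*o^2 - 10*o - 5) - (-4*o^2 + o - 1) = -5*o^5 - 10*o^4 + 8*o^3 - 4*o^2 - 11*o - 4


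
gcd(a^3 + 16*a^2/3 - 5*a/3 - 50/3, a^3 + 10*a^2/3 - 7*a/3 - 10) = a^2 + a/3 - 10/3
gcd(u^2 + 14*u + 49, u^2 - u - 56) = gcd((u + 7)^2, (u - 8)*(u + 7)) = u + 7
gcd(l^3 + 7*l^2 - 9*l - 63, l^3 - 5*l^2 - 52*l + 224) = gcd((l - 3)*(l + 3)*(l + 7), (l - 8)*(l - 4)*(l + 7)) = l + 7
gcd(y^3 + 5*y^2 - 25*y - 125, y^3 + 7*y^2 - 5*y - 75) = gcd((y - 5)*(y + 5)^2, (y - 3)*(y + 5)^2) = y^2 + 10*y + 25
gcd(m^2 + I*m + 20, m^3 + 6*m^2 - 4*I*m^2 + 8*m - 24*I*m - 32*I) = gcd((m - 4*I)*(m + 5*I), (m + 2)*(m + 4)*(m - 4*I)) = m - 4*I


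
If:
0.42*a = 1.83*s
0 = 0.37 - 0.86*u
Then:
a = 4.35714285714286*s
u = 0.43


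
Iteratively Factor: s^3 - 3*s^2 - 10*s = (s)*(s^2 - 3*s - 10) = s*(s - 5)*(s + 2)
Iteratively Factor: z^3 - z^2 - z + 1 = (z - 1)*(z^2 - 1) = (z - 1)^2*(z + 1)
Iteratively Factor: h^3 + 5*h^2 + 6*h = (h + 2)*(h^2 + 3*h) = h*(h + 2)*(h + 3)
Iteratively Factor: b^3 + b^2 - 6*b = (b)*(b^2 + b - 6) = b*(b - 2)*(b + 3)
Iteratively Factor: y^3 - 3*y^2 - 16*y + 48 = (y + 4)*(y^2 - 7*y + 12) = (y - 4)*(y + 4)*(y - 3)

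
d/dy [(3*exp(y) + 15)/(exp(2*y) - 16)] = 3*(-2*(exp(y) + 5)*exp(y) + exp(2*y) - 16)*exp(y)/(exp(2*y) - 16)^2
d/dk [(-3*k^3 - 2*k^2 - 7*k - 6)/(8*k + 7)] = (-48*k^3 - 79*k^2 - 28*k - 1)/(64*k^2 + 112*k + 49)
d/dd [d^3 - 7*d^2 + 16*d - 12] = 3*d^2 - 14*d + 16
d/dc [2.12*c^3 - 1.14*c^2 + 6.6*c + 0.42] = 6.36*c^2 - 2.28*c + 6.6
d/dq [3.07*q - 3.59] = 3.07000000000000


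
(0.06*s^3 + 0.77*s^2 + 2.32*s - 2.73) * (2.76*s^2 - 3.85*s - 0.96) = 0.1656*s^5 + 1.8942*s^4 + 3.3811*s^3 - 17.206*s^2 + 8.2833*s + 2.6208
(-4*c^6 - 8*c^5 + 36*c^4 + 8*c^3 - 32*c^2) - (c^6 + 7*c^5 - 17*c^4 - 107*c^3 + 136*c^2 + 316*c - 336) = -5*c^6 - 15*c^5 + 53*c^4 + 115*c^3 - 168*c^2 - 316*c + 336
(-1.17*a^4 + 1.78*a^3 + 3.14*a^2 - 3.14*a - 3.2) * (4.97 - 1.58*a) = 1.8486*a^5 - 8.6273*a^4 + 3.8854*a^3 + 20.567*a^2 - 10.5498*a - 15.904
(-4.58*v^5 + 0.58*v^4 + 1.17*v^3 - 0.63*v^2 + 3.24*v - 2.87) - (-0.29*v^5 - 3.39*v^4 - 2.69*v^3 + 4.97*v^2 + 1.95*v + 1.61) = -4.29*v^5 + 3.97*v^4 + 3.86*v^3 - 5.6*v^2 + 1.29*v - 4.48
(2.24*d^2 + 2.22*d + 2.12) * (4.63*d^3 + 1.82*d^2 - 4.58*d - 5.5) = 10.3712*d^5 + 14.3554*d^4 + 3.5968*d^3 - 18.6292*d^2 - 21.9196*d - 11.66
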